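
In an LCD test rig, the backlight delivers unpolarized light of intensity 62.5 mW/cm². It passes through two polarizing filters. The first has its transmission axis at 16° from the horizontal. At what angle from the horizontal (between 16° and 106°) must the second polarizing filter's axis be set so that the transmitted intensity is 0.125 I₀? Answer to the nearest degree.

Unpolarized light through the first polarizer → I₁ = ½ I₀, now polarized at 16°.
Need I₂/I₀ = 0.125, so cos²(θ − 16°) = 0.125 / 0.5 = 0.25.
θ − 16° = arccos(√0.25) = 60.0°, giving θ ≈ 16 + 60.0 = 76.0°.

θ ≈ 76°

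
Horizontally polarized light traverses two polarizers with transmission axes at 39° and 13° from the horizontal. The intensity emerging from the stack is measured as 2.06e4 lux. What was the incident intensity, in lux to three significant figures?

I₀ ≈ 4.22e4 lux

By Malus's law, I₁ = I₀ cos²(39° − 0°) = I₀ cos²(39°) = 0.604 I₀.
I₂ = I₁ cos²(13° − 39°) = 0.604 I₀ · cos²(26°) = 0.4879 I₀.
So 2.06e4 lux = 0.4879 I₀, giving I₀ = 2.06e4/0.4879 = 4.222e+04 lux.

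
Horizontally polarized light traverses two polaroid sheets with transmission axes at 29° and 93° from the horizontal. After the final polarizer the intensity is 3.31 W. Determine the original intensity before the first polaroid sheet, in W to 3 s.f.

I₀ ≈ 22.5 W

I₁ = I₀ cos²(29° − 0°) = I₀ cos²(29°) = 0.765 I₀.
I₂ = I₁ cos²(93° − 29°) = 0.765 I₀ · cos²(64°) = 0.147 I₀.
So 3.31 W = 0.147 I₀, giving I₀ = 3.31/0.147 = 22.52 W.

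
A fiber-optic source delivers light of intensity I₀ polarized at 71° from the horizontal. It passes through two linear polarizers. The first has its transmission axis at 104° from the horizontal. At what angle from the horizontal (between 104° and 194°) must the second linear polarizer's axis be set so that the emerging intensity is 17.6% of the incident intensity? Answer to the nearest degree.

I₁ = I₀ cos²(104° − 71°) = I₀ cos²(33°) = 0.7034 I₀.
Need I₂/I₀ = 0.176, so cos²(θ − 104°) = 0.176 / 0.7034 = 0.2502.
θ − 104° = arccos(√0.2502) = 60.0°, giving θ ≈ 104 + 60.0 = 164.0°.

θ ≈ 164°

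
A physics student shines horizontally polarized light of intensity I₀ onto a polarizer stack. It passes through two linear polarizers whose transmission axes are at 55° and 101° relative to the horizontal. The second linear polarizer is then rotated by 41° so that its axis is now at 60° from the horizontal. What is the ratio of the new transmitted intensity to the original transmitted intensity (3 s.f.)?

Before rotation:
I₁ = I₀ cos²(55° − 0°) = I₀ cos²(55°) = 0.329 I₀.
I₂ = I₁ cos²(101° − 55°) = 0.329 I₀ · cos²(46°) = 0.1588 I₀.
After rotation:
I₁ = I₀ cos²(55° − 0°) = I₀ cos²(55°) = 0.329 I₀.
I₂ = I₁ cos²(60° − 55°) = 0.329 I₀ · cos²(5°) = 0.3265 I₀.
Ratio = 0.3265 / 0.1588 = 2.057.

I_new/I_old ≈ 2.06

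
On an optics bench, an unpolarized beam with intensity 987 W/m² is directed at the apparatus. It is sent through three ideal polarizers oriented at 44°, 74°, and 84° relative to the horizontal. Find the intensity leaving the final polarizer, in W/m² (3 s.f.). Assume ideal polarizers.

I ≈ 359 W/m²

Unpolarized light through the first polarizer → I₁ = 987 W/m²/2 = 493.5 W/m², polarized at 44°.
I₂ = I₁ · cos²(30°) = 493.5 · 0.75 = 370.1 W/m².
I₃ = I₂ · cos²(10°) = 370.1 · 0.9698 = 359 W/m².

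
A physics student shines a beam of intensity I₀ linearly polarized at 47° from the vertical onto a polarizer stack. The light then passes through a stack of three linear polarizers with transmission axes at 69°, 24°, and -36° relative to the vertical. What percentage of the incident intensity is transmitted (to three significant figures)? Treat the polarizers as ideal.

≈ 10.7%

By Malus's law, I₁ = I₀ cos²(69° − 47°) = I₀ cos²(22°) = 0.8597 I₀.
I₂ = I₁ cos²(24° − 69°) = 0.8597 I₀ · cos²(45°) = 0.4298 I₀.
I₃ = I₂ cos²(-36° − 24°) = 0.4298 I₀ · cos²(60°) = 0.1075 I₀.
That is 10.75% of the incident intensity.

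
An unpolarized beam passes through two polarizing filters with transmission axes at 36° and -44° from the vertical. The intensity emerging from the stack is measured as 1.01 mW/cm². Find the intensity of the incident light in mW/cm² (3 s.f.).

Unpolarized light through the first polarizer → I₁ = ½ I₀, now polarized at 36°.
I₂ = I₁ cos²(-44° − 36°) = 0.5 I₀ · cos²(80°) = 0.01508 I₀.
So 1.01 mW/cm² = 0.01508 I₀, giving I₀ = 1.01/0.01508 = 66.99 mW/cm².

I₀ ≈ 67.0 mW/cm²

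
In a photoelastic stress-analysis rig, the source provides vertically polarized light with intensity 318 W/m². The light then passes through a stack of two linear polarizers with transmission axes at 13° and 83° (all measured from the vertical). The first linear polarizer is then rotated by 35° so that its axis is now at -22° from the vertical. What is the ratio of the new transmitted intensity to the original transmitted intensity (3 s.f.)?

I_new/I_old ≈ 0.519

Before rotation:
By Malus's law, I₁ = I₀ cos²(13° − 0°) = I₀ cos²(13°) = 0.9494 I₀.
I₂ = I₁ cos²(83° − 13°) = 0.9494 I₀ · cos²(70°) = 0.1111 I₀.
After rotation:
I₁ = I₀ cos²(-22° − 0°) = I₀ cos²(22°) = 0.8597 I₀.
Angle between axes 1 and 2: 75°. I₂ = 0.8597 I₀ · cos²(75°) = 0.05759 I₀.
Ratio = 0.05759 / 0.1111 = 0.5185.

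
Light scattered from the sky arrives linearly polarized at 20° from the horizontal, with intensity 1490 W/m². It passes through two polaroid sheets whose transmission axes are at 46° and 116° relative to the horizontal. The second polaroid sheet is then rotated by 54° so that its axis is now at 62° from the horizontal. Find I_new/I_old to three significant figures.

Before rotation:
By Malus's law, I₁ = I₀ cos²(46° − 20°) = I₀ cos²(26°) = 0.8078 I₀.
I₂ = I₁ cos²(116° − 46°) = 0.8078 I₀ · cos²(70°) = 0.0945 I₀.
After rotation:
I₁ = I₀ cos²(46° − 20°) = I₀ cos²(26°) = 0.8078 I₀.
I₂ = I₁ cos²(62° − 46°) = 0.8078 I₀ · cos²(16°) = 0.7465 I₀.
Ratio = 0.7465 / 0.0945 = 7.899.

I_new/I_old ≈ 7.90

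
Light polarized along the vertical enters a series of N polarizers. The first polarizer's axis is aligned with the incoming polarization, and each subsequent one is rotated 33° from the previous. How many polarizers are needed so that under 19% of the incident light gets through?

First polarizer is aligned with the polarization: full transmission.
Each further stage multiplies by cos²(33°) = 0.7034.
After N polarizers: T = 0.7034^(N−1). Require T < 0.19 ⇒ N−1 > ln(0.19)/ln(0.7034) = 4.72, so N−1 ≥ 5 and N = 6.
Check: N=6 gives T = 0.1722 < 0.19; N=5 gives T = 0.2448.

N = 6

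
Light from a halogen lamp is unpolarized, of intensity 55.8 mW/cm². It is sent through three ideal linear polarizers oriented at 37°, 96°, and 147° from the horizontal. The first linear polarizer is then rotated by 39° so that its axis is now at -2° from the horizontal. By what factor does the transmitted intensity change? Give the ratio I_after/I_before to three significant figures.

I_new/I_old ≈ 0.0730

Before rotation:
Unpolarized light through the first polarizer → I₁ = ½ I₀, now polarized at 37°.
I₂ = I₁ cos²(96° − 37°) = 0.5 I₀ · cos²(59°) = 0.1326 I₀.
I₃ = I₂ cos²(147° − 96°) = 0.1326 I₀ · cos²(51°) = 0.05253 I₀.
After rotation:
Unpolarized light through the first polarizer → I₁ = ½ I₀, now polarized at -2°.
Angle between axes 1 and 2: 82°. I₂ = 0.5 I₀ · cos²(82°) = 0.009685 I₀.
I₃ = I₂ cos²(147° − 96°) = 0.009685 I₀ · cos²(51°) = 0.003836 I₀.
Ratio = 0.003836 / 0.05253 = 0.07302.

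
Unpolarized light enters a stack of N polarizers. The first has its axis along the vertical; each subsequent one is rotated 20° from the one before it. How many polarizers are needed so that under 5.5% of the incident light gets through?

First polarizer halves the unpolarized light: factor 1/2.
Each further stage multiplies by cos²(20°) = 0.883.
After N polarizers: T = 0.5·0.883^(N−1). Require T < 0.055 ⇒ N−1 > ln(0.055/0.5)/ln(0.883) = 17.74, so N−1 ≥ 18 and N = 19.
Check: N=19 gives T = 0.05327 < 0.055; N=18 gives T = 0.06032.

N = 19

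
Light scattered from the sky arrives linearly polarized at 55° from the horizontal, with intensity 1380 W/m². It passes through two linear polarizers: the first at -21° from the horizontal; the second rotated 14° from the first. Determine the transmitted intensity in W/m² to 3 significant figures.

I ≈ 76.0 W/m²

By Malus's law, I₁ = 1380 W/m² · cos²(76°) = 80.77 W/m².
I₂ = I₁ · cos²(14°) = 80.77 · 0.9415 = 76.04 W/m².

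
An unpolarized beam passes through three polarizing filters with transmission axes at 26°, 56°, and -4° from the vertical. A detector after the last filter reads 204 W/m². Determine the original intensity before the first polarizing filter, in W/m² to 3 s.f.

I₀ ≈ 2180 W/m²

Unpolarized light through the first polarizer → I₁ = ½ I₀, now polarized at 26°.
I₂ = I₁ cos²(56° − 26°) = 0.5 I₀ · cos²(30°) = 0.375 I₀.
I₃ = I₂ cos²(-4° − 56°) = 0.375 I₀ · cos²(60°) = 0.09375 I₀.
So 204 W/m² = 0.09375 I₀, giving I₀ = 204/0.09375 = 2176 W/m².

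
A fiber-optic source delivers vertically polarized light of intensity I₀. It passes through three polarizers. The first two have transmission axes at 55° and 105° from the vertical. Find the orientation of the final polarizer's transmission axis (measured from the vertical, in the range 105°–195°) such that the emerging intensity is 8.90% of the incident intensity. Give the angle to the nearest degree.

I₁ = I₀ cos²(55° − 0°) = I₀ cos²(55°) = 0.329 I₀.
I₂ = I₁ cos²(105° − 55°) = 0.329 I₀ · cos²(50°) = 0.1359 I₀.
Need I₃/I₀ = 0.089, so cos²(θ − 105°) = 0.089 / 0.1359 = 0.6547.
θ − 105° = arccos(√0.6547) = 36.0°, giving θ ≈ 105 + 36.0 = 141.0°.

θ ≈ 141°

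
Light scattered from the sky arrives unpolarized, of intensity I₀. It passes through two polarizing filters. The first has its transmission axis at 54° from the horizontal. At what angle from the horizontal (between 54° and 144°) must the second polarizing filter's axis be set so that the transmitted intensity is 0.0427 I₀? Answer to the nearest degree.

Unpolarized light through the first polarizer → I₁ = ½ I₀, now polarized at 54°.
Need I₂/I₀ = 0.0427, so cos²(θ − 54°) = 0.0427 / 0.5 = 0.0854.
θ − 54° = arccos(√0.0854) = 73.0°, giving θ ≈ 54 + 73.0 = 127.0°.

θ ≈ 127°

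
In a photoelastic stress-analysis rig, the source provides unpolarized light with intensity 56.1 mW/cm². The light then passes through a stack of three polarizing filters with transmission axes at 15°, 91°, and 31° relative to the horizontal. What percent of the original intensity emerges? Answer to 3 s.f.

Unpolarized light through the first polarizer → I₁ = 56.1 mW/cm²/2 = 28.05 mW/cm², polarized at 15°.
I₂ = I₁ · cos²(76°) = 28.05 · 0.05853 = 1.642 mW/cm².
I₃ = I₂ · cos²(60°) = 1.642 · 0.25 = 0.4104 mW/cm².
That is 0.7316% of the incident intensity.

≈ 0.732%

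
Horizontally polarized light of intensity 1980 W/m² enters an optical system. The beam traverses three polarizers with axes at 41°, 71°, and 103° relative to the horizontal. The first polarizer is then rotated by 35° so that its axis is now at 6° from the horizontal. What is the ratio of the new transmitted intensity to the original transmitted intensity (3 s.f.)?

I_new/I_old ≈ 0.414

Before rotation:
I₁ = I₀ cos²(41° − 0°) = I₀ cos²(41°) = 0.5696 I₀.
I₂ = I₁ cos²(71° − 41°) = 0.5696 I₀ · cos²(30°) = 0.4272 I₀.
I₃ = I₂ cos²(103° − 71°) = 0.4272 I₀ · cos²(32°) = 0.3072 I₀.
After rotation:
I₁ = I₀ cos²(6° − 0°) = I₀ cos²(6°) = 0.9891 I₀.
I₂ = I₁ cos²(71° − 6°) = 0.9891 I₀ · cos²(65°) = 0.1767 I₀.
I₃ = I₂ cos²(103° − 71°) = 0.1767 I₀ · cos²(32°) = 0.127 I₀.
Ratio = 0.127 / 0.3072 = 0.4135.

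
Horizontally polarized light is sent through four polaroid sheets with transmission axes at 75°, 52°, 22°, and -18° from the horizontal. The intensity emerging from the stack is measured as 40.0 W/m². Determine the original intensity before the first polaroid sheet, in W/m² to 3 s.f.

By Malus's law, I₁ = I₀ cos²(75° − 0°) = I₀ cos²(75°) = 0.06699 I₀.
I₂ = I₁ cos²(52° − 75°) = 0.06699 I₀ · cos²(23°) = 0.05676 I₀.
I₃ = I₂ cos²(22° − 52°) = 0.05676 I₀ · cos²(30°) = 0.04257 I₀.
I₄ = I₃ cos²(-18° − 22°) = 0.04257 I₀ · cos²(40°) = 0.02498 I₀.
So 40.0 W/m² = 0.02498 I₀, giving I₀ = 40.0/0.02498 = 1601 W/m².

I₀ ≈ 1600 W/m²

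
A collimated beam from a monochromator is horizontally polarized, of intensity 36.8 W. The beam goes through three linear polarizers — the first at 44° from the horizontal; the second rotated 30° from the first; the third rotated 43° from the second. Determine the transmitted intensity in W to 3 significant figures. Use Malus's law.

I ≈ 7.64 W

By Malus's law, I₁ = 36.8 W · cos²(44°) = 19.04 W.
I₂ = I₁ · cos²(30°) = 19.04 · 0.75 = 14.28 W.
I₃ = I₂ · cos²(43°) = 14.28 · 0.5349 = 7.639 W.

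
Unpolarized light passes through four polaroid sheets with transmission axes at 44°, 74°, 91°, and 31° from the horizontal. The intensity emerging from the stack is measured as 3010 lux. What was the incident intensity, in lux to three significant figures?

I₀ ≈ 3.51e4 lux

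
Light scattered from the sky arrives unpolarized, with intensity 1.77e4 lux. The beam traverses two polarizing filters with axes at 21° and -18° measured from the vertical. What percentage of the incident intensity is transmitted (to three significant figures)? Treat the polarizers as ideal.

≈ 30.2%

Unpolarized light through the first polarizer → I₁ = 1.77e4 lux/2 = 8850 lux, polarized at 21°.
I₂ = I₁ · cos²(39°) = 8850 · 0.604 = 5345 lux.
That is 30.2% of the incident intensity.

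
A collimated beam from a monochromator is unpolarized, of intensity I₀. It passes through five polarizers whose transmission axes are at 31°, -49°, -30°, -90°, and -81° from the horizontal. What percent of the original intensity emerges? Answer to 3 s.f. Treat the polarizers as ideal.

Unpolarized light through the first polarizer → I₁ = ½ I₀, now polarized at 31°.
I₂ = I₁ cos²(-49° − 31°) = 0.5 I₀ · cos²(80°) = 0.01508 I₀.
I₃ = I₂ cos²(-30° + 49°) = 0.01508 I₀ · cos²(19°) = 0.01348 I₀.
I₄ = I₃ cos²(-90° + 30°) = 0.01348 I₀ · cos²(60°) = 0.00337 I₀.
I₅ = I₄ cos²(-81° + 90°) = 0.00337 I₀ · cos²(9°) = 0.003287 I₀.
That is 0.3287% of the incident intensity.

≈ 0.329%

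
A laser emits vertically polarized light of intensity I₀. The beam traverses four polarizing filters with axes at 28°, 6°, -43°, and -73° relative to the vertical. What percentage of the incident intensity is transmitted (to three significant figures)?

I₁ = I₀ cos²(28° − 0°) = I₀ cos²(28°) = 0.7796 I₀.
I₂ = I₁ cos²(6° − 28°) = 0.7796 I₀ · cos²(22°) = 0.6702 I₀.
I₃ = I₂ cos²(-43° − 6°) = 0.6702 I₀ · cos²(49°) = 0.2885 I₀.
I₄ = I₃ cos²(-73° + 43°) = 0.2885 I₀ · cos²(30°) = 0.2163 I₀.
That is 21.63% of the incident intensity.

≈ 21.6%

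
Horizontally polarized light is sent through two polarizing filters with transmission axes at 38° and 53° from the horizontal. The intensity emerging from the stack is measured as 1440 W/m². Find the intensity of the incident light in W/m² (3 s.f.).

I₀ ≈ 2490 W/m²

I₁ = I₀ cos²(38° − 0°) = I₀ cos²(38°) = 0.621 I₀.
I₂ = I₁ cos²(53° − 38°) = 0.621 I₀ · cos²(15°) = 0.5794 I₀.
So 1440 W/m² = 0.5794 I₀, giving I₀ = 1440/0.5794 = 2485 W/m².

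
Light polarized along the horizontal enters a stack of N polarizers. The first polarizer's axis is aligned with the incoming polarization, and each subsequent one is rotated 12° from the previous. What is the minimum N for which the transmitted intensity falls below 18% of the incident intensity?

N = 40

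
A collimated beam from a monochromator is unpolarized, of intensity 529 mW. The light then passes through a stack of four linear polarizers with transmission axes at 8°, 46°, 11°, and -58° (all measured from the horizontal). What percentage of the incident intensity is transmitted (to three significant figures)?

≈ 2.68%

Unpolarized light through the first polarizer → I₁ = 529 mW/2 = 264.5 mW, polarized at 8°.
I₂ = I₁ · cos²(38°) = 264.5 · 0.621 = 164.2 mW.
I₃ = I₂ · cos²(35°) = 164.2 · 0.671 = 110.2 mW.
I₄ = I₃ · cos²(69°) = 110.2 · 0.1284 = 14.15 mW.
That is 2.676% of the incident intensity.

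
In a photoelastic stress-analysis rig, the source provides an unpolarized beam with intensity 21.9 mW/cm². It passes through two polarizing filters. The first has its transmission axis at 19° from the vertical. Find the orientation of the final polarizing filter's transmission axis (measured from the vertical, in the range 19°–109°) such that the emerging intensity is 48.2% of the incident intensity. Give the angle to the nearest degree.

Unpolarized light through the first polarizer → I₁ = ½ I₀, now polarized at 19°.
Need I₂/I₀ = 0.482, so cos²(θ − 19°) = 0.482 / 0.5 = 0.964.
θ − 19° = arccos(√0.964) = 10.9°, giving θ ≈ 19 + 10.9 = 29.9°.

θ ≈ 30°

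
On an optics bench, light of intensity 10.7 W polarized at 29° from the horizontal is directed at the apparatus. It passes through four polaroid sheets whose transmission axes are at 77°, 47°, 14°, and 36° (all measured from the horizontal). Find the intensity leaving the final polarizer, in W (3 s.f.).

I ≈ 2.17 W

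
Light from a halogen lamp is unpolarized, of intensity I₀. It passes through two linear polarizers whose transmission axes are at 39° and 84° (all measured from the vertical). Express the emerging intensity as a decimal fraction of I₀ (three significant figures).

Unpolarized light through the first polarizer → I₁ = ½ I₀, now polarized at 39°.
I₂ = I₁ cos²(84° − 39°) = 0.5 I₀ · cos²(45°) = 0.25 I₀.
Transmitted fraction = 0.25.

≈ 0.250 I₀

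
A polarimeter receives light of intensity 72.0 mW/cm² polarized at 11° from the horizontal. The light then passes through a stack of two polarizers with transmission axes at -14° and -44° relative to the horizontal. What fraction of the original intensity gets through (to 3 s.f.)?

I/I₀ ≈ 0.616

I₁ = 72.0 mW/cm² · cos²(25°) = 59.14 mW/cm².
I₂ = I₁ · cos²(30°) = 59.14 · 0.75 = 44.36 mW/cm².
Transmitted fraction = 0.616.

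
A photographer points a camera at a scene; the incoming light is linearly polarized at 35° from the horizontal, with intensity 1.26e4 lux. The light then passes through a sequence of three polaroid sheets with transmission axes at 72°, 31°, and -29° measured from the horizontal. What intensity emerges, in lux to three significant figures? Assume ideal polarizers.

I ≈ 1140 lux

By Malus's law, I₁ = 1.26e4 lux · cos²(37°) = 8037 lux.
I₂ = I₁ · cos²(41°) = 8037 · 0.5696 = 4577 lux.
I₃ = I₂ · cos²(60°) = 4577 · 0.25 = 1144 lux.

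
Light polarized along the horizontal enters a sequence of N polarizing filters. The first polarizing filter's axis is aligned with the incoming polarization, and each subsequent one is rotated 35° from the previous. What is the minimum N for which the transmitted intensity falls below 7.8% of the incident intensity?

First polarizer is aligned with the polarization: full transmission.
Each further stage multiplies by cos²(35°) = 0.671.
After N polarizers: T = 0.671^(N−1). Require T < 0.078 ⇒ N−1 > ln(0.078)/ln(0.671) = 6.39, so N−1 ≥ 7 and N = 8.
Check: N=8 gives T = 0.06125 < 0.078; N=7 gives T = 0.09128.

N = 8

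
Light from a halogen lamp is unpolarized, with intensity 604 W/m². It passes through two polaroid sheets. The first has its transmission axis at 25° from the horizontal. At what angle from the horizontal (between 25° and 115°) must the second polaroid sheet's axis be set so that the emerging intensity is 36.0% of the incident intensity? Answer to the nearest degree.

Unpolarized light through the first polarizer → I₁ = ½ I₀, now polarized at 25°.
Need I₂/I₀ = 0.36, so cos²(θ − 25°) = 0.36 / 0.5 = 0.72.
θ − 25° = arccos(√0.72) = 31.9°, giving θ ≈ 25 + 31.9 = 56.9°.

θ ≈ 57°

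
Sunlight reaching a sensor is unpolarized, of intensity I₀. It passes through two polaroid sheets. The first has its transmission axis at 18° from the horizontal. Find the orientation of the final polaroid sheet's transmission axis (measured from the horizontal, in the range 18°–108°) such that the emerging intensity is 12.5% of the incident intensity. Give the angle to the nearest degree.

Unpolarized light through the first polarizer → I₁ = ½ I₀, now polarized at 18°.
Need I₂/I₀ = 0.125, so cos²(θ − 18°) = 0.125 / 0.5 = 0.25.
θ − 18° = arccos(√0.25) = 60.0°, giving θ ≈ 18 + 60.0 = 78.0°.

θ ≈ 78°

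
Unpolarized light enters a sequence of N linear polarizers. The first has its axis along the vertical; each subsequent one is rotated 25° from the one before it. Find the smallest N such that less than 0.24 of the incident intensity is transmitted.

N = 5

First polarizer halves the unpolarized light: factor 1/2.
Each further stage multiplies by cos²(25°) = 0.8214.
After N polarizers: T = 0.5·0.8214^(N−1). Require T < 0.24 ⇒ N−1 > ln(0.24/0.5)/ln(0.8214) = 3.73, so N−1 ≥ 4 and N = 5.
Check: N=5 gives T = 0.2276 < 0.24; N=4 gives T = 0.2771.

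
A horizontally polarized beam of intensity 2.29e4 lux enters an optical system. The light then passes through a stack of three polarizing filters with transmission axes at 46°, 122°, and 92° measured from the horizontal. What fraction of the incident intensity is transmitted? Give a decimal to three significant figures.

I₁ = 2.29e4 lux · cos²(46°) = 1.105e+04 lux.
I₂ = I₁ · cos²(76°) = 1.105e+04 · 0.05853 = 646.7 lux.
I₃ = I₂ · cos²(30°) = 646.7 · 0.75 = 485.1 lux.
Transmitted fraction = 0.02118.

I/I₀ ≈ 0.0212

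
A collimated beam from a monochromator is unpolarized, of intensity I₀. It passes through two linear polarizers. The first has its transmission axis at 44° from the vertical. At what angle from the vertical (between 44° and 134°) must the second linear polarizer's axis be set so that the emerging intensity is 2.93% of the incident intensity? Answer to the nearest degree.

θ ≈ 120°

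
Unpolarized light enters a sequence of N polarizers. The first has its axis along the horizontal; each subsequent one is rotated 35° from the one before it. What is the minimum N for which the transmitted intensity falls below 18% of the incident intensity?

First polarizer halves the unpolarized light: factor 1/2.
Each further stage multiplies by cos²(35°) = 0.671.
After N polarizers: T = 0.5·0.671^(N−1). Require T < 0.18 ⇒ N−1 > ln(0.18/0.5)/ln(0.671) = 2.56, so N−1 ≥ 3 and N = 4.
Check: N=4 gives T = 0.1511 < 0.18; N=3 gives T = 0.2251.

N = 4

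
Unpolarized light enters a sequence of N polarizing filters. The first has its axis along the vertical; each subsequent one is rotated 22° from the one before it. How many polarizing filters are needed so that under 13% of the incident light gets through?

First polarizer halves the unpolarized light: factor 1/2.
Each further stage multiplies by cos²(22°) = 0.8597.
After N polarizers: T = 0.5·0.8597^(N−1). Require T < 0.13 ⇒ N−1 > ln(0.13/0.5)/ln(0.8597) = 8.91, so N−1 ≥ 9 and N = 10.
Check: N=10 gives T = 0.1282 < 0.13; N=9 gives T = 0.1492.

N = 10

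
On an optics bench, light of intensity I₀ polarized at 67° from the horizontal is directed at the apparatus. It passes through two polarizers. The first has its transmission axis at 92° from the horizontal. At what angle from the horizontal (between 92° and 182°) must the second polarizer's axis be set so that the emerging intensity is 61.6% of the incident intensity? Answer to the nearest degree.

θ ≈ 122°

I₁ = I₀ cos²(92° − 67°) = I₀ cos²(25°) = 0.8214 I₀.
Need I₂/I₀ = 0.616, so cos²(θ − 92°) = 0.616 / 0.8214 = 0.7499.
θ − 92° = arccos(√0.7499) = 30.0°, giving θ ≈ 92 + 30.0 = 122.0°.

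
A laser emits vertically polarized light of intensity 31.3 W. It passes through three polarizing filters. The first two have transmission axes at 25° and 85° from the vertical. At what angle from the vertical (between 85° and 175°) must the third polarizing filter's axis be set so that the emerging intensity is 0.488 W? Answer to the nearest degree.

I₁ = I₀ cos²(25° − 0°) = I₀ cos²(25°) = 0.8214 I₀.
I₂ = I₁ cos²(85° − 25°) = 0.8214 I₀ · cos²(60°) = 0.2053 I₀.
Target fraction: 0.488 / 31.3 W = 0.01559 of I₀.
Need I₃/I₀ = 0.01559, so cos²(θ − 85°) = 0.01559 / 0.2053 = 0.07592.
θ − 85° = arccos(√0.07592) = 74.0°, giving θ ≈ 85 + 74.0 = 159.0°.

θ ≈ 159°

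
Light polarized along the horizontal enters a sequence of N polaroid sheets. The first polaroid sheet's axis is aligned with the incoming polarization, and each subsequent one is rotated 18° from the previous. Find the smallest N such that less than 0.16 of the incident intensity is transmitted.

First polarizer is aligned with the polarization: full transmission.
Each further stage multiplies by cos²(18°) = 0.9045.
After N polarizers: T = 0.9045^(N−1). Require T < 0.16 ⇒ N−1 > ln(0.16)/ln(0.9045) = 18.26, so N−1 ≥ 19 and N = 20.
Check: N=20 gives T = 0.1485 < 0.16; N=19 gives T = 0.1642.

N = 20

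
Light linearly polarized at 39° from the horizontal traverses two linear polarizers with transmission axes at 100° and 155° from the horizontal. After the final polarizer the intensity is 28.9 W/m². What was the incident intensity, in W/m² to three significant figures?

I₀ ≈ 374 W/m²

By Malus's law, I₁ = I₀ cos²(100° − 39°) = I₀ cos²(61°) = 0.235 I₀.
I₂ = I₁ cos²(155° − 100°) = 0.235 I₀ · cos²(55°) = 0.07733 I₀.
So 28.9 W/m² = 0.07733 I₀, giving I₀ = 28.9/0.07733 = 373.7 W/m².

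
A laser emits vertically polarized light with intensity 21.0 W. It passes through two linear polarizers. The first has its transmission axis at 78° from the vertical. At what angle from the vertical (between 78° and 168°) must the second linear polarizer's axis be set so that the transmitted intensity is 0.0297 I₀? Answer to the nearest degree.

I₁ = I₀ cos²(78° − 0°) = I₀ cos²(78°) = 0.04323 I₀.
Need I₂/I₀ = 0.0297, so cos²(θ − 78°) = 0.0297 / 0.04323 = 0.6871.
θ − 78° = arccos(√0.6871) = 34.0°, giving θ ≈ 78 + 34.0 = 112.0°.

θ ≈ 112°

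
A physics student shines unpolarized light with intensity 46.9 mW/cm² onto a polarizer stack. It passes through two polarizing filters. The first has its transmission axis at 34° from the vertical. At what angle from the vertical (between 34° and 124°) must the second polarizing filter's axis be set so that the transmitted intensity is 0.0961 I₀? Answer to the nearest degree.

Unpolarized light through the first polarizer → I₁ = ½ I₀, now polarized at 34°.
Need I₂/I₀ = 0.0961, so cos²(θ − 34°) = 0.0961 / 0.5 = 0.1922.
θ − 34° = arccos(√0.1922) = 64.0°, giving θ ≈ 34 + 64.0 = 98.0°.

θ ≈ 98°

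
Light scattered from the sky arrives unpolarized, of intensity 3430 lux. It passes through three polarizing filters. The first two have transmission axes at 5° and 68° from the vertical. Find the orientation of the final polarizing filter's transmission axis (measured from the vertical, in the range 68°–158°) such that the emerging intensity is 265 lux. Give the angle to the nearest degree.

θ ≈ 98°

Unpolarized light through the first polarizer → I₁ = ½ I₀, now polarized at 5°.
I₂ = I₁ cos²(68° − 5°) = 0.5 I₀ · cos²(63°) = 0.1031 I₀.
Target fraction: 265 / 3430 lux = 0.07726 of I₀.
Need I₃/I₀ = 0.07726, so cos²(θ − 68°) = 0.07726 / 0.1031 = 0.7497.
θ − 68° = arccos(√0.7497) = 30.0°, giving θ ≈ 68 + 30.0 = 98.0°.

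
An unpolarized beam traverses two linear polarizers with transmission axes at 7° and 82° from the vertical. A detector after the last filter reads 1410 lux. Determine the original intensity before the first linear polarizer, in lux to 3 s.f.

I₀ ≈ 4.21e4 lux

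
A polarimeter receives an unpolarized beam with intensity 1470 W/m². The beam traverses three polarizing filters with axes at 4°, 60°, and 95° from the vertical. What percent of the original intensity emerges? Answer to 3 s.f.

≈ 10.5%

Unpolarized light through the first polarizer → I₁ = 1470 W/m²/2 = 735 W/m², polarized at 4°.
I₂ = I₁ · cos²(56°) = 735 · 0.3127 = 229.8 W/m².
I₃ = I₂ · cos²(35°) = 229.8 · 0.671 = 154.2 W/m².
That is 10.49% of the incident intensity.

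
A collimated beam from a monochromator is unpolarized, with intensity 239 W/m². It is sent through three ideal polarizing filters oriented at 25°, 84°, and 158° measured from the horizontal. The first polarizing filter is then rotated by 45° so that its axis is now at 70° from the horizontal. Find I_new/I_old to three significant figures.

I_new/I_old ≈ 3.55

Before rotation:
Unpolarized light through the first polarizer → I₁ = ½ I₀, now polarized at 25°.
I₂ = I₁ cos²(84° − 25°) = 0.5 I₀ · cos²(59°) = 0.1326 I₀.
I₃ = I₂ cos²(158° − 84°) = 0.1326 I₀ · cos²(74°) = 0.01008 I₀.
After rotation:
Unpolarized light through the first polarizer → I₁ = ½ I₀, now polarized at 70°.
I₂ = I₁ cos²(84° − 70°) = 0.5 I₀ · cos²(14°) = 0.4707 I₀.
I₃ = I₂ cos²(158° − 84°) = 0.4707 I₀ · cos²(74°) = 0.03576 I₀.
Ratio = 0.03576 / 0.01008 = 3.549.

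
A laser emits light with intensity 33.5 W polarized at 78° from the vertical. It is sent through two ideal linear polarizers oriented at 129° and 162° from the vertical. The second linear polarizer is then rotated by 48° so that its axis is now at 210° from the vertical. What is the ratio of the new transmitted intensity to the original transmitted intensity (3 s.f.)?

Before rotation:
By Malus's law, I₁ = I₀ cos²(129° − 78°) = I₀ cos²(51°) = 0.396 I₀.
I₂ = I₁ cos²(162° − 129°) = 0.396 I₀ · cos²(33°) = 0.2786 I₀.
After rotation:
I₁ = I₀ cos²(129° − 78°) = I₀ cos²(51°) = 0.396 I₀.
I₂ = I₁ cos²(210° − 129°) = 0.396 I₀ · cos²(81°) = 0.009692 I₀.
Ratio = 0.009692 / 0.2786 = 0.03479.

I_new/I_old ≈ 0.0348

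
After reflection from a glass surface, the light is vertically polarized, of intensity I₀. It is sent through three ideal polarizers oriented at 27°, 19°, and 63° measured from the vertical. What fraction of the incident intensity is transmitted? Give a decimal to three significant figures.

≈ 0.403 I₀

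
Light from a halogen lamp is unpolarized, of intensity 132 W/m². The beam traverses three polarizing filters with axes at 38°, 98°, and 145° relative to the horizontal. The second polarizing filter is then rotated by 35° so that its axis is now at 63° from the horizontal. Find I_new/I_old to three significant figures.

I_new/I_old ≈ 0.137

Before rotation:
Unpolarized light through the first polarizer → I₁ = ½ I₀, now polarized at 38°.
I₂ = I₁ cos²(98° − 38°) = 0.5 I₀ · cos²(60°) = 0.125 I₀.
I₃ = I₂ cos²(145° − 98°) = 0.125 I₀ · cos²(47°) = 0.05814 I₀.
After rotation:
Unpolarized light through the first polarizer → I₁ = ½ I₀, now polarized at 38°.
I₂ = I₁ cos²(63° − 38°) = 0.5 I₀ · cos²(25°) = 0.4107 I₀.
I₃ = I₂ cos²(145° − 63°) = 0.4107 I₀ · cos²(82°) = 0.007955 I₀.
Ratio = 0.007955 / 0.05814 = 0.1368.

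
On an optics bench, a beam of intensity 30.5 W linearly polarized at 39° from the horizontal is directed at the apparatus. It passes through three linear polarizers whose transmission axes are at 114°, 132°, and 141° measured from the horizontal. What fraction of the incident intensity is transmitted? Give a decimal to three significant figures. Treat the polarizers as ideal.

I/I₀ ≈ 0.0591

I₁ = 30.5 W · cos²(75°) = 2.043 W.
I₂ = I₁ · cos²(18°) = 2.043 · 0.9045 = 1.848 W.
I₃ = I₂ · cos²(9°) = 1.848 · 0.9755 = 1.803 W.
Transmitted fraction = 0.05911.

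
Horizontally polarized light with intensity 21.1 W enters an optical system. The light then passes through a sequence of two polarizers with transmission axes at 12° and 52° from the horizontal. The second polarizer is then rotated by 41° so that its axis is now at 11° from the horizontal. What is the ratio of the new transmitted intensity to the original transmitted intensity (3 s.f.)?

I_new/I_old ≈ 1.70

Before rotation:
I₁ = I₀ cos²(12° − 0°) = I₀ cos²(12°) = 0.9568 I₀.
I₂ = I₁ cos²(52° − 12°) = 0.9568 I₀ · cos²(40°) = 0.5615 I₀.
After rotation:
I₁ = I₀ cos²(12° − 0°) = I₀ cos²(12°) = 0.9568 I₀.
I₂ = I₁ cos²(11° − 12°) = 0.9568 I₀ · cos²(1°) = 0.9565 I₀.
Ratio = 0.9565 / 0.5615 = 1.704.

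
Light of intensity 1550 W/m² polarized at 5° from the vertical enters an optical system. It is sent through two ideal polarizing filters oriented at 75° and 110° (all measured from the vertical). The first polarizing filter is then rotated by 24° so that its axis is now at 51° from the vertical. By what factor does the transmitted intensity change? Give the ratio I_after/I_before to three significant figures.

I_new/I_old ≈ 1.63

Before rotation:
By Malus's law, I₁ = I₀ cos²(75° − 5°) = I₀ cos²(70°) = 0.117 I₀.
I₂ = I₁ cos²(110° − 75°) = 0.117 I₀ · cos²(35°) = 0.07849 I₀.
After rotation:
I₁ = I₀ cos²(51° − 5°) = I₀ cos²(46°) = 0.4826 I₀.
I₂ = I₁ cos²(110° − 51°) = 0.4826 I₀ · cos²(59°) = 0.128 I₀.
Ratio = 0.128 / 0.07849 = 1.631.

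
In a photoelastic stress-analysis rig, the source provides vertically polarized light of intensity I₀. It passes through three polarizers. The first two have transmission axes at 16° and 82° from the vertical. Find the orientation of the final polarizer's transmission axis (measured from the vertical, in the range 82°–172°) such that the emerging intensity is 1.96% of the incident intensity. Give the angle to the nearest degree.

θ ≈ 151°

I₁ = I₀ cos²(16° − 0°) = I₀ cos²(16°) = 0.924 I₀.
I₂ = I₁ cos²(82° − 16°) = 0.924 I₀ · cos²(66°) = 0.1529 I₀.
Need I₃/I₀ = 0.0196, so cos²(θ − 82°) = 0.0196 / 0.1529 = 0.1282.
θ − 82° = arccos(√0.1282) = 69.0°, giving θ ≈ 82 + 69.0 = 151.0°.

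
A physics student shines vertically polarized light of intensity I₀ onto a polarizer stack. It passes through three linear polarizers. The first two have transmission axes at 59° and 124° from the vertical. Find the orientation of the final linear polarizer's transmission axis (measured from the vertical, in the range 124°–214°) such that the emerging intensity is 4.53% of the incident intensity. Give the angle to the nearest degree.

By Malus's law, I₁ = I₀ cos²(59° − 0°) = I₀ cos²(59°) = 0.2653 I₀.
I₂ = I₁ cos²(124° − 59°) = 0.2653 I₀ · cos²(65°) = 0.04738 I₀.
Need I₃/I₀ = 0.0453, so cos²(θ − 124°) = 0.0453 / 0.04738 = 0.9561.
θ − 124° = arccos(√0.9561) = 12.1°, giving θ ≈ 124 + 12.1 = 136.1°.

θ ≈ 136°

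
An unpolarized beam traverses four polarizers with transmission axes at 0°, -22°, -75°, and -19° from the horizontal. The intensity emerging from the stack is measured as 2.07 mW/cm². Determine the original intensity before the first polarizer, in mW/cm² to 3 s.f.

I₀ ≈ 42.5 mW/cm²

Unpolarized light through the first polarizer → I₁ = ½ I₀, now polarized at 0°.
I₂ = I₁ cos²(-22° − 0°) = 0.5 I₀ · cos²(22°) = 0.4298 I₀.
I₃ = I₂ cos²(-75° + 22°) = 0.4298 I₀ · cos²(53°) = 0.1557 I₀.
I₄ = I₃ cos²(-19° + 75°) = 0.1557 I₀ · cos²(56°) = 0.04868 I₀.
So 2.07 mW/cm² = 0.04868 I₀, giving I₀ = 2.07/0.04868 = 42.52 mW/cm².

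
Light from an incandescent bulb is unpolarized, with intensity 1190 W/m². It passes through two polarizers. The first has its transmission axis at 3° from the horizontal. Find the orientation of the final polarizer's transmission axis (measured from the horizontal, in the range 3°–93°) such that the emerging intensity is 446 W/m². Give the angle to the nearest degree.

θ ≈ 33°

Unpolarized light through the first polarizer → I₁ = ½ I₀, now polarized at 3°.
Target fraction: 446 / 1190 W/m² = 0.3748 of I₀.
Need I₂/I₀ = 0.3748, so cos²(θ − 3°) = 0.3748 / 0.5 = 0.7496.
θ − 3° = arccos(√0.7496) = 30.0°, giving θ ≈ 3 + 30.0 = 33.0°.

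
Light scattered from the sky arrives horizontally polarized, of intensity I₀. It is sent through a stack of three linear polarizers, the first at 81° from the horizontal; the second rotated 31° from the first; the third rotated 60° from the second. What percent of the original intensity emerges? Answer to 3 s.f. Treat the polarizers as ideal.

I₁ = I₀ cos²(81° − 0°) = I₀ cos²(81°) = 0.02447 I₀.
I₂ = I₁ cos²(31°) = 0.02447 · 0.7347 I₀ = 0.01798 I₀.
I₃ = I₂ cos²(60°) = 0.01798 · 0.25 I₀ = 0.004495 I₀.
That is 0.4495% of the incident intensity.

≈ 0.450%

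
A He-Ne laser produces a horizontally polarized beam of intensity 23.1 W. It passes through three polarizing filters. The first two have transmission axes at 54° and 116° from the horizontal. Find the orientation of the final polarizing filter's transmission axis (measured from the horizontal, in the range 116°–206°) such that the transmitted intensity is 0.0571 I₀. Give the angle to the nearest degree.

By Malus's law, I₁ = I₀ cos²(54° − 0°) = I₀ cos²(54°) = 0.3455 I₀.
I₂ = I₁ cos²(116° − 54°) = 0.3455 I₀ · cos²(62°) = 0.07615 I₀.
Need I₃/I₀ = 0.0571, so cos²(θ − 116°) = 0.0571 / 0.07615 = 0.7499.
θ − 116° = arccos(√0.7499) = 30.0°, giving θ ≈ 116 + 30.0 = 146.0°.

θ ≈ 146°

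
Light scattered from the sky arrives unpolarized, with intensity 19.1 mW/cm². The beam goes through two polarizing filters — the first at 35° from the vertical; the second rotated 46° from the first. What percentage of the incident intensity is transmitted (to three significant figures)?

≈ 24.1%

Unpolarized light through the first polarizer → I₁ = 19.1 mW/cm²/2 = 9.55 mW/cm², polarized at 35°.
I₂ = I₁ · cos²(46°) = 9.55 · 0.4826 = 4.608 mW/cm².
That is 24.13% of the incident intensity.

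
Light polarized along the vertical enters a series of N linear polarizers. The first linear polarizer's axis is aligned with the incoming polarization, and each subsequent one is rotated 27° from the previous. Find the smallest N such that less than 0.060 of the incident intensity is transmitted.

N = 14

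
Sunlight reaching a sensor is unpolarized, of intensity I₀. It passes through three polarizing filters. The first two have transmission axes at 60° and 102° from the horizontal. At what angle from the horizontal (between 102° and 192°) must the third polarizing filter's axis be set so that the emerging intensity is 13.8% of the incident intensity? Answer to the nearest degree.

Unpolarized light through the first polarizer → I₁ = ½ I₀, now polarized at 60°.
I₂ = I₁ cos²(102° − 60°) = 0.5 I₀ · cos²(42°) = 0.2761 I₀.
Need I₃/I₀ = 0.138, so cos²(θ − 102°) = 0.138 / 0.2761 = 0.4998.
θ − 102° = arccos(√0.4998) = 45.0°, giving θ ≈ 102 + 45.0 = 147.0°.

θ ≈ 147°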